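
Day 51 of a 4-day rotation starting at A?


Shift C

Shifts: A, B, C, D
Start: A (index 0)
Day 51: (0 + 51 - 1) mod 4
= 50 mod 4
= 2
Index 2 → shift C


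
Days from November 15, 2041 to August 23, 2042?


From November 15, 2041 to August 23, 2042
Rest of November 2041: 30 - 15 = 15
Full months: December 31, January 31, February 2042 28, March 31, April 30, May 31, June 30, July 31
Days into August 2042: 23
Total = 15 + 31 + 31 + 28 + 31 + 30 + 31 + 30 + 31 + 23 = 281 days

281 days


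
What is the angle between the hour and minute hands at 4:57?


166.5°

Hour hand = 4×30 + 57×0.5 = 148.5°
Minute hand = 57×6 = 342°
Difference = |148.5 - 342| = 193.5°
Since > 180°: 360 - 193.5 = 166.5°


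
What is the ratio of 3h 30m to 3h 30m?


1:1 (1.00)

Duration 1: 210 minutes
Duration 2: 210 minutes
Ratio = 210:210
GCD = 210
Simplified = 1:1
As a decimal: 1/1 = 1.00


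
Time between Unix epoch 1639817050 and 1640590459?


Difference = 1640590459 - 1639817050 = 773409 seconds
In hours: 773409 / 3600 ≈ 214.8
In days: 773409 / 86400 ≈ 8.95

773409 seconds (214.8 hours / 8.95 days)


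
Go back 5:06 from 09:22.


Start: 562 minutes from midnight
Subtract: 306 minutes
Remaining: 562 - 306 = 256
Hours: 4, Minutes: 16

04:16


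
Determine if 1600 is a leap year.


Rules: divisible by 4 AND (not by 100 OR by 400)
1600 ÷ 4 = 400 exactly → divisible by 4
1600 ÷ 100 = 16 exactly → divisible by 100
1600 ÷ 400 = 4 exactly → divisible by 400
Divisible by 400 → leap year

Yes


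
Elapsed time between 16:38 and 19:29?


End time in minutes: 19×60 + 29 = 1169
Start time in minutes: 16×60 + 38 = 998
Difference = 1169 - 998 = 171 minutes
= 2 hours 51 minutes

2h 51m


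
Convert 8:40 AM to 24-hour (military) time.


08:40

Input: 8:40 AM
AM hour stays: 8


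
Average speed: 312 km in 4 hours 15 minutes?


Distance: 312 km
Time: 4h 15m = 255 min = 255/60 = 17/4 hours
Speed = 312 ÷ (17/4) = 312 × 4 / 17 = 1248/17 ≈ 73.4 km/h

73.4 km/h


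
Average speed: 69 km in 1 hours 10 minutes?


59.1 km/h

Distance: 69 km
Time: 1h 10m = 70 min = 70/60 = 7/6 hours
Speed = 69 ÷ (7/6) = 69 × 6 / 7 = 414/7 ≈ 59.1 km/h


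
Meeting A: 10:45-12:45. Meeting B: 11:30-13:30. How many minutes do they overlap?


Meeting A: 645-765 (in minutes from midnight)
Meeting B: 690-810
Overlap start = max(645, 690) = 690
Overlap end = min(765, 810) = 765
Overlap = max(0, 765 - 690) = 75 min

75 minutes


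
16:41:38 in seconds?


Hours: 16 × 3600 = 57600
Minutes: 41 × 60 = 2460
Seconds: 38
Total = 57600 + 2460 + 38 = 60098

60098 seconds


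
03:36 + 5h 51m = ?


Start: 216 minutes from midnight
Add: 351 minutes
Total: 567 minutes
Hours: 567 ÷ 60 = 9 remainder 27

09:27


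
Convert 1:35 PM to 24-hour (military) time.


13:35

Input: 1:35 PM
PM: 1 + 12 = 13


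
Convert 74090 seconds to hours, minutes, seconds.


Hours: 74090 ÷ 3600 = 20 remainder 2090
Minutes: 2090 ÷ 60 = 34 remainder 50
Seconds: 50

20h 34m 50s


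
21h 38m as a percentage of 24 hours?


0.9014 (90.14%)

Total minutes: 21×60 + 38 = 1298
Day = 24×60 = 1440 minutes
Fraction = 1298/1440 ≈ 0.9014
As a percentage: 1298/1440 × 100 ≈ 90.14%


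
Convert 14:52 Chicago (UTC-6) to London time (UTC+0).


20:52

Time difference = UTC+0 - UTC-6 = +6 hours
New hour = (14 + 6) mod 24
= 20 mod 24 = 20
Minutes unchanged → 20:52


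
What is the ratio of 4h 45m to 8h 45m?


19:35 (0.54)

Duration 1: 285 minutes
Duration 2: 525 minutes
Ratio = 285:525
GCD = 15
Simplified = 19:35
As a decimal: 19/35 ≈ 0.54


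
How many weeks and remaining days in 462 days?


Weeks: 462 ÷ 7 = 66 remainder 0

66 weeks 0 days


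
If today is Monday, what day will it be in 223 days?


Sunday

Start: Monday (index 0)
(0 + 223) mod 7
= 223 mod 7
= 6
Index 6 → Sunday


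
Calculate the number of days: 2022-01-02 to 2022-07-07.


186 days

From January 2, 2022 to July 7, 2022
Rest of January 2022: 31 - 2 = 29
Full months: February 2022 28, March 31, April 30, May 31, June 30
Days into July 2022: 7
Total = 29 + 28 + 31 + 30 + 31 + 30 + 7 = 186 days


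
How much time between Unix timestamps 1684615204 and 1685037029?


421825 seconds (117.2 hours / 4.88 days)

Difference = 1685037029 - 1684615204 = 421825 seconds
In hours: 421825 / 3600 ≈ 117.2
In days: 421825 / 86400 ≈ 4.88


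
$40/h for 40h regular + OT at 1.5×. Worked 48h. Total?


$2080.00

Regular: 40h × $40 = $1600.00
Overtime: 48 - 40 = 8h
OT pay: 8h × $40 × 1.5 = $480.00
Total = $1600.00 + $480.00 = $2080.00


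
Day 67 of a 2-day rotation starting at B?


Shifts: A, B
Start: B (index 1)
Day 67: (1 + 67 - 1) mod 2
= 67 mod 2
= 1
Index 1 → shift B

Shift B


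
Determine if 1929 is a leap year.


Rules: divisible by 4 AND (not by 100 OR by 400)
1929 ÷ 4 = 482 remainder 1 → not divisible by 4
Not divisible by 4 → not a leap year

No


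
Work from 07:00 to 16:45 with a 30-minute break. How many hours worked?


9h 15m (555 minutes)

Total time = (16×60+45) - (7×60+0)
= 1005 - 420 = 585 min
Minus break: 585 - 30 = 555 min
= 9h 15m


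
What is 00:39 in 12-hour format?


Hour: 0
0 → 12 AM (midnight)

12:39 AM


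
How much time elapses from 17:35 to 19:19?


1h 44m

End time in minutes: 19×60 + 19 = 1159
Start time in minutes: 17×60 + 35 = 1055
Difference = 1159 - 1055 = 104 minutes
= 1 hours 44 minutes


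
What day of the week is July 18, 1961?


Zeller's congruence:
q=18, m=7, k=61, j=19
h = (18 + ⌊13×8/5⌋ + 61 + ⌊61/4⌋ + ⌊19/4⌋ - 2×19) mod 7
= (18 + 20 + 61 + 15 + 4 - 38) mod 7
= 80 mod 7 = 3
h=3 → Tuesday

Tuesday


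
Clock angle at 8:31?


69.5°

Hour hand = 8×30 + 31×0.5 = 255.5°
Minute hand = 31×6 = 186°
Difference = |255.5 - 186| = 69.5°


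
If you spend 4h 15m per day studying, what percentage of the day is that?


Time: 255 minutes
Day: 1440 minutes
Percentage = (255/1440) × 100 ≈ 17.7%

17.7%


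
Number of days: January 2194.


31 days

Month: January (month 1)
January has 31 days


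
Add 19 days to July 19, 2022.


Start: July 19, 2022
Add 19 days
July 19 → August 1: 31 - 19 + 1 = 13 days (19 - 13 = 6 left)
August 1 + 6 = August 7, 2022

August 7, 2022


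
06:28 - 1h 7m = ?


05:21

Start: 388 minutes from midnight
Subtract: 67 minutes
Remaining: 388 - 67 = 321
Hours: 5, Minutes: 21


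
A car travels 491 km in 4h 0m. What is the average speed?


122.8 km/h

Distance: 491 km
Time: 4 hours
Speed = 491 / 4 ≈ 122.8 km/h


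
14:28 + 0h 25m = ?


14:53

Start: 868 minutes from midnight
Add: 25 minutes
Total: 893 minutes
Hours: 893 ÷ 60 = 14 remainder 53


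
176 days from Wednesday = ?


Start: Wednesday (index 2)
(2 + 176) mod 7
= 178 mod 7
= 3
Index 3 → Thursday

Thursday


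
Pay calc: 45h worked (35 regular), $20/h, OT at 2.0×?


$1100.00

Regular: 35h × $20 = $700.00
Overtime: 45 - 35 = 10h
OT pay: 10h × $20 × 2.0 = $400.00
Total = $700.00 + $400.00 = $1100.00


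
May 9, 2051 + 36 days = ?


Start: May 9, 2051
Add 36 days
May 9 → June 1: 31 - 9 + 1 = 23 days (36 - 23 = 13 left)
June 1 + 13 = June 14, 2051

June 14, 2051


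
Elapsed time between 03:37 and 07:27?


3h 50m

End time in minutes: 7×60 + 27 = 447
Start time in minutes: 3×60 + 37 = 217
Difference = 447 - 217 = 230 minutes
= 3 hours 50 minutes


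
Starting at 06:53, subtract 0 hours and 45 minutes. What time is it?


Start: 413 minutes from midnight
Subtract: 45 minutes
Remaining: 413 - 45 = 368
Hours: 6, Minutes: 8

06:08


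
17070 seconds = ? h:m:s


Hours: 17070 ÷ 3600 = 4 remainder 2670
Minutes: 2670 ÷ 60 = 44 remainder 30
Seconds: 30

4h 44m 30s


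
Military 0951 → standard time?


9:51 AM

Hour: 9
9 < 12 → AM


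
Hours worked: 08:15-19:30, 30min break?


Total time = (19×60+30) - (8×60+15)
= 1170 - 495 = 675 min
Minus break: 675 - 30 = 645 min
= 10h 45m

10h 45m (645 minutes)


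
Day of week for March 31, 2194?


Zeller's congruence:
q=31, m=3, k=94, j=21
h = (31 + ⌊13×4/5⌋ + 94 + ⌊94/4⌋ + ⌊21/4⌋ - 2×21) mod 7
= (31 + 10 + 94 + 23 + 5 - 42) mod 7
= 121 mod 7 = 2
h=2 → Monday

Monday


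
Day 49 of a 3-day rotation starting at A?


Shifts: A, B, C
Start: A (index 0)
Day 49: (0 + 49 - 1) mod 3
= 48 mod 3
= 0
Index 0 → shift A

Shift A


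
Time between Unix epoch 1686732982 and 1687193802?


Difference = 1687193802 - 1686732982 = 460820 seconds
In hours: 460820 / 3600 ≈ 128.0
In days: 460820 / 86400 ≈ 5.33

460820 seconds (128.0 hours / 5.33 days)


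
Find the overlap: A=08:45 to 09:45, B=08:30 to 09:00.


15 minutes

Meeting A: 525-585 (in minutes from midnight)
Meeting B: 510-540
Overlap start = max(525, 510) = 525
Overlap end = min(585, 540) = 540
Overlap = max(0, 540 - 525) = 15 min


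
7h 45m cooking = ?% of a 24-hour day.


Time: 465 minutes
Day: 1440 minutes
Percentage = (465/1440) × 100 ≈ 32.3%

32.3%


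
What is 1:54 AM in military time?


01:54

Input: 1:54 AM
AM hour stays: 1


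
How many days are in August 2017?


Month: August (month 8)
August has 31 days

31 days


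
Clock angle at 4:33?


61.5°

Hour hand = 4×30 + 33×0.5 = 136.5°
Minute hand = 33×6 = 198°
Difference = |136.5 - 198| = 61.5°


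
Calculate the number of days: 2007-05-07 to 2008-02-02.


From May 7, 2007 to February 2, 2008
Rest of May 2007: 31 - 7 = 24
Full months: June 30, July 31, August 31, September 30, October 31, November 30, December 31, January 31
Days into February 2008: 2
Total = 24 + 30 + 31 + 31 + 30 + 31 + 30 + 31 + 31 + 2 = 271 days

271 days


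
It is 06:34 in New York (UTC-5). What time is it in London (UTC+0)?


Time difference = UTC+0 - UTC-5 = +5 hours
New hour = (6 + 5) mod 24
= 11 mod 24 = 11
Minutes unchanged → 11:34

11:34


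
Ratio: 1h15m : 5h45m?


Duration 1: 75 minutes
Duration 2: 345 minutes
Ratio = 75:345
GCD = 15
Simplified = 5:23
As a decimal: 5/23 ≈ 0.22

5:23 (0.22)


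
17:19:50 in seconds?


62390 seconds

Hours: 17 × 3600 = 61200
Minutes: 19 × 60 = 1140
Seconds: 50
Total = 61200 + 1140 + 50 = 62390


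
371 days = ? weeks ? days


Weeks: 371 ÷ 7 = 53 remainder 0

53 weeks 0 days


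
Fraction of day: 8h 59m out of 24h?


Total minutes: 8×60 + 59 = 539
Day = 24×60 = 1440 minutes
Fraction = 539/1440 ≈ 0.3743
As a percentage: 539/1440 × 100 ≈ 37.43%

0.3743 (37.43%)


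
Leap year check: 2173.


No

Rules: divisible by 4 AND (not by 100 OR by 400)
2173 ÷ 4 = 543 remainder 1 → not divisible by 4
Not divisible by 4 → not a leap year


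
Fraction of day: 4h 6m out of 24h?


Total minutes: 4×60 + 6 = 246
Day = 24×60 = 1440 minutes
Fraction = 246/1440 ≈ 0.1708
As a percentage: 246/1440 × 100 ≈ 17.08%

0.1708 (17.08%)


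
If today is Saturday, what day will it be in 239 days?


Start: Saturday (index 5)
(5 + 239) mod 7
= 244 mod 7
= 6
Index 6 → Sunday

Sunday


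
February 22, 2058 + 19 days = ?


March 13, 2058

Start: February 22, 2058
Add 19 days
February 22 → March 1: 28 - 22 + 1 = 7 days (19 - 7 = 12 left)
March 1 + 12 = March 13, 2058


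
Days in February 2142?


28 days

Month: February (month 2)
February: 28 or 29 (leap year)
2142 leap year? No


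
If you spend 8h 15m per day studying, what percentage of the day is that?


34.4%

Time: 495 minutes
Day: 1440 minutes
Percentage = (495/1440) × 100 ≈ 34.4%


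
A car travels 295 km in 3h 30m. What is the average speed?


Distance: 295 km
Time: 3h 30m = 210 min = 210/60 = 7/2 hours
Speed = 295 ÷ (7/2) = 295 × 2 / 7 = 590/7 ≈ 84.3 km/h

84.3 km/h


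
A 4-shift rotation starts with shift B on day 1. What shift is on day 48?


Shifts: A, B, C, D
Start: B (index 1)
Day 48: (1 + 48 - 1) mod 4
= 48 mod 4
= 0
Index 0 → shift A

Shift A


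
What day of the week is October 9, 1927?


Sunday

Zeller's congruence:
q=9, m=10, k=27, j=19
h = (9 + ⌊13×11/5⌋ + 27 + ⌊27/4⌋ + ⌊19/4⌋ - 2×19) mod 7
= (9 + 28 + 27 + 6 + 4 - 38) mod 7
= 36 mod 7 = 1
h=1 → Sunday


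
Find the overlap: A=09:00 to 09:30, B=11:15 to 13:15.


Meeting A: 540-570 (in minutes from midnight)
Meeting B: 675-795
Overlap start = max(540, 675) = 675
Overlap end = min(570, 795) = 570
Overlap = max(0, 570 - 675) = 0 min

0 minutes


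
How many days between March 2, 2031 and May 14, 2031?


73 days

From March 2, 2031 to May 14, 2031
Rest of March 2031: 31 - 2 = 29
Full months: April 30
Days into May 2031: 14
Total = 29 + 30 + 14 = 73 days


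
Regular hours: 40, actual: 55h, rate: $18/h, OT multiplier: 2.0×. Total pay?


$1260.00

Regular: 40h × $18 = $720.00
Overtime: 55 - 40 = 15h
OT pay: 15h × $18 × 2.0 = $540.00
Total = $720.00 + $540.00 = $1260.00


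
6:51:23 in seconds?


Hours: 6 × 3600 = 21600
Minutes: 51 × 60 = 3060
Seconds: 23
Total = 21600 + 3060 + 23 = 24683

24683 seconds


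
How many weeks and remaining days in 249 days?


35 weeks 4 days

Weeks: 249 ÷ 7 = 35 remainder 4


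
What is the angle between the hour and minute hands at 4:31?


50.5°

Hour hand = 4×30 + 31×0.5 = 135.5°
Minute hand = 31×6 = 186°
Difference = |135.5 - 186| = 50.5°


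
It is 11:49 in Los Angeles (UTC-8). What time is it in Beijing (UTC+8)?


03:49 (next day)

Time difference = UTC+8 - UTC-8 = +16 hours
New hour = (11 + 16) mod 24
= 27 mod 24 = 3
Minutes unchanged → 03:49; 27 ≥ 24 → next day


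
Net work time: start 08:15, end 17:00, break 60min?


Total time = (17×60+0) - (8×60+15)
= 1020 - 495 = 525 min
Minus break: 525 - 60 = 465 min
= 7h 45m

7h 45m (465 minutes)


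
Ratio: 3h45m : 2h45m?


Duration 1: 225 minutes
Duration 2: 165 minutes
Ratio = 225:165
GCD = 15
Simplified = 15:11
As a decimal: 15/11 ≈ 1.36

15:11 (1.36)


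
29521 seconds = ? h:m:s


8h 12m 1s

Hours: 29521 ÷ 3600 = 8 remainder 721
Minutes: 721 ÷ 60 = 12 remainder 1
Seconds: 1


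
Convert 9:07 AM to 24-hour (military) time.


09:07

Input: 9:07 AM
AM hour stays: 9


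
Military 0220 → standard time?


2:20 AM

Hour: 2
2 < 12 → AM


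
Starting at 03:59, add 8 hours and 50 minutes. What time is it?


Start: 239 minutes from midnight
Add: 530 minutes
Total: 769 minutes
Hours: 769 ÷ 60 = 12 remainder 49

12:49


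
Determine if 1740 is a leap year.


Yes

Rules: divisible by 4 AND (not by 100 OR by 400)
1740 ÷ 4 = 435 exactly → divisible by 4
1740 ÷ 100 = 17 remainder 40 → not divisible by 100
Divisible by 4 but not by 100 → leap year


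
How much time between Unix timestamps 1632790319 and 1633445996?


Difference = 1633445996 - 1632790319 = 655677 seconds
In hours: 655677 / 3600 ≈ 182.1
In days: 655677 / 86400 ≈ 7.59

655677 seconds (182.1 hours / 7.59 days)


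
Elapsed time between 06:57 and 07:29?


End time in minutes: 7×60 + 29 = 449
Start time in minutes: 6×60 + 57 = 417
Difference = 449 - 417 = 32 minutes
= 0 hours 32 minutes

0h 32m


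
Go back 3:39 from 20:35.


16:56

Start: 1235 minutes from midnight
Subtract: 219 minutes
Remaining: 1235 - 219 = 1016
Hours: 16, Minutes: 56


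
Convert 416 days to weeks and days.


59 weeks 3 days

Weeks: 416 ÷ 7 = 59 remainder 3


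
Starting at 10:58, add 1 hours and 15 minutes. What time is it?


12:13

Start: 658 minutes from midnight
Add: 75 minutes
Total: 733 minutes
Hours: 733 ÷ 60 = 12 remainder 13


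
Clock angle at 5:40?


Hour hand = 5×30 + 40×0.5 = 170.0°
Minute hand = 40×6 = 240°
Difference = |170.0 - 240| = 70.0°

70.0°


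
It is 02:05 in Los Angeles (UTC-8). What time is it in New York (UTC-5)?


05:05

Time difference = UTC-5 - UTC-8 = +3 hours
New hour = (2 + 3) mod 24
= 5 mod 24 = 5
Minutes unchanged → 05:05


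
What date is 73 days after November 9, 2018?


January 21, 2019

Start: November 9, 2018
Add 73 days
November 9 → December 1: 30 - 9 + 1 = 22 days (73 - 22 = 51 left)
December 1 → January 1: 31 - 1 + 1 = 31 days (51 - 31 = 20 left)
January 1 + 20 = January 21, 2019


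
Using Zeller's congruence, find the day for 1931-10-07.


Zeller's congruence:
q=7, m=10, k=31, j=19
h = (7 + ⌊13×11/5⌋ + 31 + ⌊31/4⌋ + ⌊19/4⌋ - 2×19) mod 7
= (7 + 28 + 31 + 7 + 4 - 38) mod 7
= 39 mod 7 = 4
h=4 → Wednesday

Wednesday


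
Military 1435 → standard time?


Hour: 14
14 - 12 = 2 → PM

2:35 PM


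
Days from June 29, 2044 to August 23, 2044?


From June 29, 2044 to August 23, 2044
Rest of June 2044: 30 - 29 = 1
Full months: July 31
Days into August 2044: 23
Total = 1 + 31 + 23 = 55 days

55 days


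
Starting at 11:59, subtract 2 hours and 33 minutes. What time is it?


09:26

Start: 719 minutes from midnight
Subtract: 153 minutes
Remaining: 719 - 153 = 566
Hours: 9, Minutes: 26


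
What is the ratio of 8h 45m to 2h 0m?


35:8 (4.38)

Duration 1: 525 minutes
Duration 2: 120 minutes
Ratio = 525:120
GCD = 15
Simplified = 35:8
As a decimal: 35/8 ≈ 4.38


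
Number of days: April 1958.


30 days

Month: April (month 4)
April has 30 days


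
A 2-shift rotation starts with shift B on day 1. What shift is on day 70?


Shift A

Shifts: A, B
Start: B (index 1)
Day 70: (1 + 70 - 1) mod 2
= 70 mod 2
= 0
Index 0 → shift A


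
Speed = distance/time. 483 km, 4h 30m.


Distance: 483 km
Time: 4h 30m = 270 min = 270/60 = 9/2 hours
Speed = 483 ÷ (9/2) = 483 × 2 / 9 = 966/9 ≈ 107.3 km/h

107.3 km/h


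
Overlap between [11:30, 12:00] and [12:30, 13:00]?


0 minutes

Meeting A: 690-720 (in minutes from midnight)
Meeting B: 750-780
Overlap start = max(690, 750) = 750
Overlap end = min(720, 780) = 720
Overlap = max(0, 720 - 750) = 0 min


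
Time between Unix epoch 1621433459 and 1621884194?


Difference = 1621884194 - 1621433459 = 450735 seconds
In hours: 450735 / 3600 ≈ 125.2
In days: 450735 / 86400 ≈ 5.22

450735 seconds (125.2 hours / 5.22 days)


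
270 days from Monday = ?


Friday

Start: Monday (index 0)
(0 + 270) mod 7
= 270 mod 7
= 4
Index 4 → Friday


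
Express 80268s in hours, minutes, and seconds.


22h 17m 48s

Hours: 80268 ÷ 3600 = 22 remainder 1068
Minutes: 1068 ÷ 60 = 17 remainder 48
Seconds: 48


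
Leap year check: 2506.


Rules: divisible by 4 AND (not by 100 OR by 400)
2506 ÷ 4 = 626 remainder 2 → not divisible by 4
Not divisible by 4 → not a leap year

No


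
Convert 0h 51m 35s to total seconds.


3095 seconds

Hours: 0 × 3600 = 0
Minutes: 51 × 60 = 3060
Seconds: 35
Total = 0 + 3060 + 35 = 3095


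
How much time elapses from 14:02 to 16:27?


2h 25m

End time in minutes: 16×60 + 27 = 987
Start time in minutes: 14×60 + 2 = 842
Difference = 987 - 842 = 145 minutes
= 2 hours 25 minutes


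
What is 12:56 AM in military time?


Input: 12:56 AM
12 AM → 00 (midnight)

00:56


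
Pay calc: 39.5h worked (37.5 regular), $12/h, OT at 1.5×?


$486.00

Regular: 37.5h × $12 = $450.00
Overtime: 39.5 - 37.5 = 2.0h
OT pay: 2.0h × $12 × 1.5 = $36.00
Total = $450.00 + $36.00 = $486.00


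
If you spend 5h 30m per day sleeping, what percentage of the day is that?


22.9%

Time: 330 minutes
Day: 1440 minutes
Percentage = (330/1440) × 100 ≈ 22.9%


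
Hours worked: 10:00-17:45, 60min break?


Total time = (17×60+45) - (10×60+0)
= 1065 - 600 = 465 min
Minus break: 465 - 60 = 405 min
= 6h 45m

6h 45m (405 minutes)


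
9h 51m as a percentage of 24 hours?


0.4104 (41.04%)

Total minutes: 9×60 + 51 = 591
Day = 24×60 = 1440 minutes
Fraction = 591/1440 ≈ 0.4104
As a percentage: 591/1440 × 100 ≈ 41.04%


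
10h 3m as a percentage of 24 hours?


Total minutes: 10×60 + 3 = 603
Day = 24×60 = 1440 minutes
Fraction = 603/1440 ≈ 0.4188
As a percentage: 603/1440 × 100 ≈ 41.88%

0.4188 (41.88%)


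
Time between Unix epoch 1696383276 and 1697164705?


781429 seconds (217.1 hours / 9.04 days)

Difference = 1697164705 - 1696383276 = 781429 seconds
In hours: 781429 / 3600 ≈ 217.1
In days: 781429 / 86400 ≈ 9.04


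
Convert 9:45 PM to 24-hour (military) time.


Input: 9:45 PM
PM: 9 + 12 = 21

21:45


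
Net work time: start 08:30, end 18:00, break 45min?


Total time = (18×60+0) - (8×60+30)
= 1080 - 510 = 570 min
Minus break: 570 - 45 = 525 min
= 8h 45m

8h 45m (525 minutes)


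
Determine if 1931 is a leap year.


Rules: divisible by 4 AND (not by 100 OR by 400)
1931 ÷ 4 = 482 remainder 3 → not divisible by 4
Not divisible by 4 → not a leap year

No


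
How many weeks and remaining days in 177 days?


25 weeks 2 days

Weeks: 177 ÷ 7 = 25 remainder 2


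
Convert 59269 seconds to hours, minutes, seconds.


16h 27m 49s

Hours: 59269 ÷ 3600 = 16 remainder 1669
Minutes: 1669 ÷ 60 = 27 remainder 49
Seconds: 49


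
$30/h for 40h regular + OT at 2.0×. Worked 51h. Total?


Regular: 40h × $30 = $1200.00
Overtime: 51 - 40 = 11h
OT pay: 11h × $30 × 2.0 = $660.00
Total = $1200.00 + $660.00 = $1860.00

$1860.00


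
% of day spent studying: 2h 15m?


Time: 135 minutes
Day: 1440 minutes
Percentage = (135/1440) × 100 ≈ 9.4%

9.4%


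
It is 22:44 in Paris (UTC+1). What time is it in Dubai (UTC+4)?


01:44 (next day)

Time difference = UTC+4 - UTC+1 = +3 hours
New hour = (22 + 3) mod 24
= 25 mod 24 = 1
Minutes unchanged → 01:44; 25 ≥ 24 → next day


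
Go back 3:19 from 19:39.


Start: 1179 minutes from midnight
Subtract: 199 minutes
Remaining: 1179 - 199 = 980
Hours: 16, Minutes: 20

16:20


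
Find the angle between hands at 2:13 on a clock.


Hour hand = 2×30 + 13×0.5 = 66.5°
Minute hand = 13×6 = 78°
Difference = |66.5 - 78| = 11.5°

11.5°


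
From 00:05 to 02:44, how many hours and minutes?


End time in minutes: 2×60 + 44 = 164
Start time in minutes: 0×60 + 5 = 5
Difference = 164 - 5 = 159 minutes
= 2 hours 39 minutes

2h 39m


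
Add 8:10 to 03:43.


Start: 223 minutes from midnight
Add: 490 minutes
Total: 713 minutes
Hours: 713 ÷ 60 = 11 remainder 53

11:53


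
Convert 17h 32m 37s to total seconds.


Hours: 17 × 3600 = 61200
Minutes: 32 × 60 = 1920
Seconds: 37
Total = 61200 + 1920 + 37 = 63157

63157 seconds


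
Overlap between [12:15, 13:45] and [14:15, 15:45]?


0 minutes

Meeting A: 735-825 (in minutes from midnight)
Meeting B: 855-945
Overlap start = max(735, 855) = 855
Overlap end = min(825, 945) = 825
Overlap = max(0, 825 - 855) = 0 min


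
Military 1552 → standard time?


Hour: 15
15 - 12 = 3 → PM

3:52 PM


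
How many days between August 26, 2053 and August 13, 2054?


From August 26, 2053 to August 13, 2054
Rest of August 2053: 31 - 26 = 5
Full months: September 30, October 31, November 30, December 31, January 31, February 2054 28, March 31, April 30, May 31, June 30, July 31
Days into August 2054: 13
Total = 5 + 30 + 31 + 30 + 31 + 31 + 28 + 31 + 30 + 31 + 30 + 31 + 13 = 352 days

352 days


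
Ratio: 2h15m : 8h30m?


Duration 1: 135 minutes
Duration 2: 510 minutes
Ratio = 135:510
GCD = 15
Simplified = 9:34
As a decimal: 9/34 ≈ 0.26

9:34 (0.26)


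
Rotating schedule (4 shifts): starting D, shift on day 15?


Shift B

Shifts: A, B, C, D
Start: D (index 3)
Day 15: (3 + 15 - 1) mod 4
= 17 mod 4
= 1
Index 1 → shift B


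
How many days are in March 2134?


Month: March (month 3)
March has 31 days

31 days


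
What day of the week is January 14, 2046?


Sunday

Zeller's congruence:
q=14, m=13, k=45, j=20
h = (14 + ⌊13×14/5⌋ + 45 + ⌊45/4⌋ + ⌊20/4⌋ - 2×20) mod 7
= (14 + 36 + 45 + 11 + 5 - 40) mod 7
= 71 mod 7 = 1
h=1 → Sunday


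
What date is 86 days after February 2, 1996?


Start: February 2, 1996
Add 86 days
February 2 → March 1: 29 - 2 + 1 = 28 days (86 - 28 = 58 left)
March 1 → April 1: 31 - 1 + 1 = 31 days (58 - 31 = 27 left)
April 1 + 27 = April 28, 1996

April 28, 1996


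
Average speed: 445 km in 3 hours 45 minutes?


Distance: 445 km
Time: 3h 45m = 225 min = 225/60 = 15/4 hours
Speed = 445 ÷ (15/4) = 445 × 4 / 15 = 1780/15 ≈ 118.7 km/h

118.7 km/h


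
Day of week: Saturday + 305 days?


Wednesday

Start: Saturday (index 5)
(5 + 305) mod 7
= 310 mod 7
= 2
Index 2 → Wednesday


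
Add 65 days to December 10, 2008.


February 13, 2009

Start: December 10, 2008
Add 65 days
December 10 → January 1: 31 - 10 + 1 = 22 days (65 - 22 = 43 left)
January 1 → February 1: 31 - 1 + 1 = 31 days (43 - 31 = 12 left)
February 1 + 12 = February 13, 2009


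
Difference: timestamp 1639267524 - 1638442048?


Difference = 1639267524 - 1638442048 = 825476 seconds
In hours: 825476 / 3600 ≈ 229.3
In days: 825476 / 86400 ≈ 9.55

825476 seconds (229.3 hours / 9.55 days)


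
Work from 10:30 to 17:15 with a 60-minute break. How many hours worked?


5h 45m (345 minutes)

Total time = (17×60+15) - (10×60+30)
= 1035 - 630 = 405 min
Minus break: 405 - 60 = 345 min
= 5h 45m


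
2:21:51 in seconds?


Hours: 2 × 3600 = 7200
Minutes: 21 × 60 = 1260
Seconds: 51
Total = 7200 + 1260 + 51 = 8511

8511 seconds


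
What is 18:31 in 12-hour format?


6:31 PM

Hour: 18
18 - 12 = 6 → PM


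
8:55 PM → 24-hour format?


20:55

Input: 8:55 PM
PM: 8 + 12 = 20


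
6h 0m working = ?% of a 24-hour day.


25.0%

Time: 360 minutes
Day: 1440 minutes
Percentage = (360/1440) × 100 = 25.0%


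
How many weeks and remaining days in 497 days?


Weeks: 497 ÷ 7 = 71 remainder 0

71 weeks 0 days


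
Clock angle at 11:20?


Hour hand = 11×30 + 20×0.5 = 340.0°
Minute hand = 20×6 = 120°
Difference = |340.0 - 120| = 220.0°
Since > 180°: 360 - 220.0 = 140.0°

140.0°


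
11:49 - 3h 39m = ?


08:10

Start: 709 minutes from midnight
Subtract: 219 minutes
Remaining: 709 - 219 = 490
Hours: 8, Minutes: 10


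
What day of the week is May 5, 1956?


Saturday

Zeller's congruence:
q=5, m=5, k=56, j=19
h = (5 + ⌊13×6/5⌋ + 56 + ⌊56/4⌋ + ⌊19/4⌋ - 2×19) mod 7
= (5 + 15 + 56 + 14 + 4 - 38) mod 7
= 56 mod 7 = 0
h=0 → Saturday


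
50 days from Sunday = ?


Monday

Start: Sunday (index 6)
(6 + 50) mod 7
= 56 mod 7
= 0
Index 0 → Monday


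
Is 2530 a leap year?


No

Rules: divisible by 4 AND (not by 100 OR by 400)
2530 ÷ 4 = 632 remainder 2 → not divisible by 4
Not divisible by 4 → not a leap year


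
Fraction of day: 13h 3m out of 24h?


0.5438 (54.38%)

Total minutes: 13×60 + 3 = 783
Day = 24×60 = 1440 minutes
Fraction = 783/1440 ≈ 0.5438
As a percentage: 783/1440 × 100 ≈ 54.38%


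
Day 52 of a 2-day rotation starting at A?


Shifts: A, B
Start: A (index 0)
Day 52: (0 + 52 - 1) mod 2
= 51 mod 2
= 1
Index 1 → shift B

Shift B


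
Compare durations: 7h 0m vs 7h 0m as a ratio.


1:1 (1.00)

Duration 1: 420 minutes
Duration 2: 420 minutes
Ratio = 420:420
GCD = 420
Simplified = 1:1
As a decimal: 1/1 = 1.00


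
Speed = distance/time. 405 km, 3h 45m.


108.0 km/h

Distance: 405 km
Time: 3h 45m = 225 min = 225/60 = 15/4 hours
Speed = 405 ÷ (15/4) = 405 × 4 / 15 = 1620/15 = 108.0 km/h


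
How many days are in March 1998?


31 days

Month: March (month 3)
March has 31 days


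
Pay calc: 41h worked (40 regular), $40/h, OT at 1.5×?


Regular: 40h × $40 = $1600.00
Overtime: 41 - 40 = 1h
OT pay: 1h × $40 × 1.5 = $60.00
Total = $1600.00 + $60.00 = $1660.00

$1660.00


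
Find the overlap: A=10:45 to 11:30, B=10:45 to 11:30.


45 minutes

Meeting A: 645-690 (in minutes from midnight)
Meeting B: 645-690
Overlap start = max(645, 645) = 645
Overlap end = min(690, 690) = 690
Overlap = max(0, 690 - 645) = 45 min


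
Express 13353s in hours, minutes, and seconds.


Hours: 13353 ÷ 3600 = 3 remainder 2553
Minutes: 2553 ÷ 60 = 42 remainder 33
Seconds: 33

3h 42m 33s


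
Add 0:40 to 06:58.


07:38

Start: 418 minutes from midnight
Add: 40 minutes
Total: 458 minutes
Hours: 458 ÷ 60 = 7 remainder 38


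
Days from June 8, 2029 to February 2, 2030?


From June 8, 2029 to February 2, 2030
Rest of June 2029: 30 - 8 = 22
Full months: July 31, August 31, September 30, October 31, November 30, December 31, January 31
Days into February 2030: 2
Total = 22 + 31 + 31 + 30 + 31 + 30 + 31 + 31 + 2 = 239 days

239 days


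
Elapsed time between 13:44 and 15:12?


End time in minutes: 15×60 + 12 = 912
Start time in minutes: 13×60 + 44 = 824
Difference = 912 - 824 = 88 minutes
= 1 hours 28 minutes

1h 28m


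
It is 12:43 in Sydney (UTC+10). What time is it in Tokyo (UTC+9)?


11:43

Time difference = UTC+9 - UTC+10 = -1 hours
New hour = (12 -1) mod 24
= 11 mod 24 = 11
Minutes unchanged → 11:43


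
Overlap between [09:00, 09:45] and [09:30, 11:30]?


Meeting A: 540-585 (in minutes from midnight)
Meeting B: 570-690
Overlap start = max(540, 570) = 570
Overlap end = min(585, 690) = 585
Overlap = max(0, 585 - 570) = 15 min

15 minutes


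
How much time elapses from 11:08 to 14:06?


2h 58m

End time in minutes: 14×60 + 6 = 846
Start time in minutes: 11×60 + 8 = 668
Difference = 846 - 668 = 178 minutes
= 2 hours 58 minutes


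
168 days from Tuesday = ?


Start: Tuesday (index 1)
(1 + 168) mod 7
= 169 mod 7
= 1
Index 1 → Tuesday

Tuesday


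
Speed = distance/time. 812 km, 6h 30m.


124.9 km/h

Distance: 812 km
Time: 6h 30m = 390 min = 390/60 = 13/2 hours
Speed = 812 ÷ (13/2) = 812 × 2 / 13 = 1624/13 ≈ 124.9 km/h


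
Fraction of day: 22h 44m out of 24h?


0.9472 (94.72%)

Total minutes: 22×60 + 44 = 1364
Day = 24×60 = 1440 minutes
Fraction = 1364/1440 ≈ 0.9472
As a percentage: 1364/1440 × 100 ≈ 94.72%


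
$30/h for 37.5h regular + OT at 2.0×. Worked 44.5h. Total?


Regular: 37.5h × $30 = $1125.00
Overtime: 44.5 - 37.5 = 7.0h
OT pay: 7.0h × $30 × 2.0 = $420.00
Total = $1125.00 + $420.00 = $1545.00

$1545.00


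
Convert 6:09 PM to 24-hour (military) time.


Input: 6:09 PM
PM: 6 + 12 = 18

18:09


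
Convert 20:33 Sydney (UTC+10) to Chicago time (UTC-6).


04:33

Time difference = UTC-6 - UTC+10 = -16 hours
New hour = (20 -16) mod 24
= 4 mod 24 = 4
Minutes unchanged → 04:33


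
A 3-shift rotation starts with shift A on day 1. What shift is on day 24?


Shift C

Shifts: A, B, C
Start: A (index 0)
Day 24: (0 + 24 - 1) mod 3
= 23 mod 3
= 2
Index 2 → shift C


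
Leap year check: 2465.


Rules: divisible by 4 AND (not by 100 OR by 400)
2465 ÷ 4 = 616 remainder 1 → not divisible by 4
Not divisible by 4 → not a leap year

No


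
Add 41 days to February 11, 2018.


Start: February 11, 2018
Add 41 days
February 11 → March 1: 28 - 11 + 1 = 18 days (41 - 18 = 23 left)
March 1 + 23 = March 24, 2018

March 24, 2018


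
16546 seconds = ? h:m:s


Hours: 16546 ÷ 3600 = 4 remainder 2146
Minutes: 2146 ÷ 60 = 35 remainder 46
Seconds: 46

4h 35m 46s


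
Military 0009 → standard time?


Hour: 0
0 → 12 AM (midnight)

12:09 AM


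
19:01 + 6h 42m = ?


01:43 (next day)

Start: 1141 minutes from midnight
Add: 402 minutes
Total: 1543 minutes
Hours: 1543 ÷ 60 = 25 remainder 43
25 ≥ 24 → 25 - 24 = 1 (next day)


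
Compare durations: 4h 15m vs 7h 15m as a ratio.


17:29 (0.59)

Duration 1: 255 minutes
Duration 2: 435 minutes
Ratio = 255:435
GCD = 15
Simplified = 17:29
As a decimal: 17/29 ≈ 0.59


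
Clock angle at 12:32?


Hour hand (12 ≡ 0 on the dial): 0×30 + 32×0.5 = 16.0°
Minute hand = 32×6 = 192°
Difference = |16.0 - 192| = 176.0°

176.0°


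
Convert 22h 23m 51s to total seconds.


80631 seconds

Hours: 22 × 3600 = 79200
Minutes: 23 × 60 = 1380
Seconds: 51
Total = 79200 + 1380 + 51 = 80631


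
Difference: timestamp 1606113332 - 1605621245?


492087 seconds (136.7 hours / 5.70 days)

Difference = 1606113332 - 1605621245 = 492087 seconds
In hours: 492087 / 3600 ≈ 136.7
In days: 492087 / 86400 ≈ 5.70


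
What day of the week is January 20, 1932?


Wednesday

Zeller's congruence:
q=20, m=13, k=31, j=19
h = (20 + ⌊13×14/5⌋ + 31 + ⌊31/4⌋ + ⌊19/4⌋ - 2×19) mod 7
= (20 + 36 + 31 + 7 + 4 - 38) mod 7
= 60 mod 7 = 4
h=4 → Wednesday


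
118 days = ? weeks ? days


16 weeks 6 days

Weeks: 118 ÷ 7 = 16 remainder 6


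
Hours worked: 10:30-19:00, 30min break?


8h 0m (480 minutes)

Total time = (19×60+0) - (10×60+30)
= 1140 - 630 = 510 min
Minus break: 510 - 30 = 480 min
= 8h 0m


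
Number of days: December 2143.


Month: December (month 12)
December has 31 days

31 days


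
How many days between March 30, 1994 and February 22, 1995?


329 days

From March 30, 1994 to February 22, 1995
Rest of March 1994: 31 - 30 = 1
Full months: April 30, May 31, June 30, July 31, August 31, September 30, October 31, November 30, December 31, January 31
Days into February 1995: 22
Total = 1 + 30 + 31 + 30 + 31 + 31 + 30 + 31 + 30 + 31 + 31 + 22 = 329 days


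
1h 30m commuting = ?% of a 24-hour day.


Time: 90 minutes
Day: 1440 minutes
Percentage = (90/1440) × 100 ≈ 6.3%

6.3%


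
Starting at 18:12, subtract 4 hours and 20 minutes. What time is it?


Start: 1092 minutes from midnight
Subtract: 260 minutes
Remaining: 1092 - 260 = 832
Hours: 13, Minutes: 52

13:52


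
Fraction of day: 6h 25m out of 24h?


Total minutes: 6×60 + 25 = 385
Day = 24×60 = 1440 minutes
Fraction = 385/1440 ≈ 0.2674
As a percentage: 385/1440 × 100 ≈ 26.74%

0.2674 (26.74%)


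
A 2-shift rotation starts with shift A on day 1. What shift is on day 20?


Shifts: A, B
Start: A (index 0)
Day 20: (0 + 20 - 1) mod 2
= 19 mod 2
= 1
Index 1 → shift B

Shift B


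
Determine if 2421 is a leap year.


Rules: divisible by 4 AND (not by 100 OR by 400)
2421 ÷ 4 = 605 remainder 1 → not divisible by 4
Not divisible by 4 → not a leap year

No


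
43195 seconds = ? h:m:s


11h 59m 55s

Hours: 43195 ÷ 3600 = 11 remainder 3595
Minutes: 3595 ÷ 60 = 59 remainder 55
Seconds: 55


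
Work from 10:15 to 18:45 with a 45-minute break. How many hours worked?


7h 45m (465 minutes)

Total time = (18×60+45) - (10×60+15)
= 1125 - 615 = 510 min
Minus break: 510 - 45 = 465 min
= 7h 45m


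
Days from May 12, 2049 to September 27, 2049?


From May 12, 2049 to September 27, 2049
Rest of May 2049: 31 - 12 = 19
Full months: June 30, July 31, August 31
Days into September 2049: 27
Total = 19 + 30 + 31 + 31 + 27 = 138 days

138 days


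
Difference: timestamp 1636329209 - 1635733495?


Difference = 1636329209 - 1635733495 = 595714 seconds
In hours: 595714 / 3600 ≈ 165.5
In days: 595714 / 86400 ≈ 6.89

595714 seconds (165.5 hours / 6.89 days)


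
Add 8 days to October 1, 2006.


October 9, 2006

Start: October 1, 2006
Add 8 days
October 1 + 8 = October 9, 2006


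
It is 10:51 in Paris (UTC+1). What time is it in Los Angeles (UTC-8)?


Time difference = UTC-8 - UTC+1 = -9 hours
New hour = (10 -9) mod 24
= 1 mod 24 = 1
Minutes unchanged → 01:51

01:51


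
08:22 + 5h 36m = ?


13:58

Start: 502 minutes from midnight
Add: 336 minutes
Total: 838 minutes
Hours: 838 ÷ 60 = 13 remainder 58


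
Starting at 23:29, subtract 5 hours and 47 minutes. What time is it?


Start: 1409 minutes from midnight
Subtract: 347 minutes
Remaining: 1409 - 347 = 1062
Hours: 17, Minutes: 42

17:42


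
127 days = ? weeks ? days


Weeks: 127 ÷ 7 = 18 remainder 1

18 weeks 1 days


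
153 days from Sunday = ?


Start: Sunday (index 6)
(6 + 153) mod 7
= 159 mod 7
= 5
Index 5 → Saturday

Saturday


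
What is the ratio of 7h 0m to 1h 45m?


4:1 (4.00)

Duration 1: 420 minutes
Duration 2: 105 minutes
Ratio = 420:105
GCD = 105
Simplified = 4:1
As a decimal: 4/1 = 4.00


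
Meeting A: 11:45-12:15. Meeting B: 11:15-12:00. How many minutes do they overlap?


15 minutes

Meeting A: 705-735 (in minutes from midnight)
Meeting B: 675-720
Overlap start = max(705, 675) = 705
Overlap end = min(735, 720) = 720
Overlap = max(0, 720 - 705) = 15 min


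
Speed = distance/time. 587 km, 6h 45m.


Distance: 587 km
Time: 6h 45m = 405 min = 405/60 = 27/4 hours
Speed = 587 ÷ (27/4) = 587 × 4 / 27 = 2348/27 ≈ 87.0 km/h

87.0 km/h


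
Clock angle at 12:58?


41.0°

Hour hand (12 ≡ 0 on the dial): 0×30 + 58×0.5 = 29.0°
Minute hand = 58×6 = 348°
Difference = |29.0 - 348| = 319.0°
Since > 180°: 360 - 319.0 = 41.0°


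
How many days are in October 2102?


31 days

Month: October (month 10)
October has 31 days


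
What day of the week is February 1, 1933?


Zeller's congruence:
q=1, m=14, k=32, j=19
h = (1 + ⌊13×15/5⌋ + 32 + ⌊32/4⌋ + ⌊19/4⌋ - 2×19) mod 7
= (1 + 39 + 32 + 8 + 4 - 38) mod 7
= 46 mod 7 = 4
h=4 → Wednesday

Wednesday


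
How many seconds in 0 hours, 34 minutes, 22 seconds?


Hours: 0 × 3600 = 0
Minutes: 34 × 60 = 2040
Seconds: 22
Total = 0 + 2040 + 22 = 2062

2062 seconds


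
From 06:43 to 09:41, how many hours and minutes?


End time in minutes: 9×60 + 41 = 581
Start time in minutes: 6×60 + 43 = 403
Difference = 581 - 403 = 178 minutes
= 2 hours 58 minutes

2h 58m


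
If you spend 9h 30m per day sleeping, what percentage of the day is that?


39.6%

Time: 570 minutes
Day: 1440 minutes
Percentage = (570/1440) × 100 ≈ 39.6%


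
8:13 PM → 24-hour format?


Input: 8:13 PM
PM: 8 + 12 = 20

20:13


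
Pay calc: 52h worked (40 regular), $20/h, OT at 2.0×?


Regular: 40h × $20 = $800.00
Overtime: 52 - 40 = 12h
OT pay: 12h × $20 × 2.0 = $480.00
Total = $800.00 + $480.00 = $1280.00

$1280.00


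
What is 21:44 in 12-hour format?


Hour: 21
21 - 12 = 9 → PM

9:44 PM


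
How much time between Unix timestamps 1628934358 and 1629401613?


Difference = 1629401613 - 1628934358 = 467255 seconds
In hours: 467255 / 3600 ≈ 129.8
In days: 467255 / 86400 ≈ 5.41

467255 seconds (129.8 hours / 5.41 days)


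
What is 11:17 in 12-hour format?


Hour: 11
11 < 12 → AM

11:17 AM


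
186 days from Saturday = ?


Start: Saturday (index 5)
(5 + 186) mod 7
= 191 mod 7
= 2
Index 2 → Wednesday

Wednesday


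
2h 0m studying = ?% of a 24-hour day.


8.3%

Time: 120 minutes
Day: 1440 minutes
Percentage = (120/1440) × 100 ≈ 8.3%


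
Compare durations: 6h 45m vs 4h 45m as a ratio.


Duration 1: 405 minutes
Duration 2: 285 minutes
Ratio = 405:285
GCD = 15
Simplified = 27:19
As a decimal: 27/19 ≈ 1.42

27:19 (1.42)


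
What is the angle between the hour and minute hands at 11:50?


Hour hand = 11×30 + 50×0.5 = 355.0°
Minute hand = 50×6 = 300°
Difference = |355.0 - 300| = 55.0°

55.0°


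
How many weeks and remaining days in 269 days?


Weeks: 269 ÷ 7 = 38 remainder 3

38 weeks 3 days


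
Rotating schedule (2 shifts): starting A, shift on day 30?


Shifts: A, B
Start: A (index 0)
Day 30: (0 + 30 - 1) mod 2
= 29 mod 2
= 1
Index 1 → shift B

Shift B


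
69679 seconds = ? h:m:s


19h 21m 19s

Hours: 69679 ÷ 3600 = 19 remainder 1279
Minutes: 1279 ÷ 60 = 21 remainder 19
Seconds: 19


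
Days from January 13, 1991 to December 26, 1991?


From January 13, 1991 to December 26, 1991
Rest of January 1991: 31 - 13 = 18
Full months: February 1991 28, March 31, April 30, May 31, June 30, July 31, August 31, September 30, October 31, November 30
Days into December 1991: 26
Total = 18 + 28 + 31 + 30 + 31 + 30 + 31 + 31 + 30 + 31 + 30 + 26 = 347 days

347 days


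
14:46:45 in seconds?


Hours: 14 × 3600 = 50400
Minutes: 46 × 60 = 2760
Seconds: 45
Total = 50400 + 2760 + 45 = 53205

53205 seconds
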